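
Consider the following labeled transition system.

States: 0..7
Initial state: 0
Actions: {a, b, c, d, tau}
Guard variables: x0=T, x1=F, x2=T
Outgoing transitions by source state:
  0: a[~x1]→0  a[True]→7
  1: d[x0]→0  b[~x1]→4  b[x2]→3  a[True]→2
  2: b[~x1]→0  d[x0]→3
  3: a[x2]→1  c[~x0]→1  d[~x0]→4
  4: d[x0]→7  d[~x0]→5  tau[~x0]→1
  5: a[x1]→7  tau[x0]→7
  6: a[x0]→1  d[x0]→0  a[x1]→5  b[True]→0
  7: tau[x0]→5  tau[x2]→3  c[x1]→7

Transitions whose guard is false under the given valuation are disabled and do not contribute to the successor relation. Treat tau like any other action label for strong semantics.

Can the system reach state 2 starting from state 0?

Answer: REACHABLE

Trace:
After dropping false guards: 16 live edges.
Layer 0: {0}
Layer 1: {7}  cumulative {0,7}
Layer 2: {3,5}  cumulative {0,3,5,7}
Layer 3: {1}  cumulative {0,1,3,5,7}
Layer 4: {2,4}  cumulative {0,1,2,3,4,5,7}
R = {0,1,2,3,4,5,7}
trace reaching 2: a·tau·a·a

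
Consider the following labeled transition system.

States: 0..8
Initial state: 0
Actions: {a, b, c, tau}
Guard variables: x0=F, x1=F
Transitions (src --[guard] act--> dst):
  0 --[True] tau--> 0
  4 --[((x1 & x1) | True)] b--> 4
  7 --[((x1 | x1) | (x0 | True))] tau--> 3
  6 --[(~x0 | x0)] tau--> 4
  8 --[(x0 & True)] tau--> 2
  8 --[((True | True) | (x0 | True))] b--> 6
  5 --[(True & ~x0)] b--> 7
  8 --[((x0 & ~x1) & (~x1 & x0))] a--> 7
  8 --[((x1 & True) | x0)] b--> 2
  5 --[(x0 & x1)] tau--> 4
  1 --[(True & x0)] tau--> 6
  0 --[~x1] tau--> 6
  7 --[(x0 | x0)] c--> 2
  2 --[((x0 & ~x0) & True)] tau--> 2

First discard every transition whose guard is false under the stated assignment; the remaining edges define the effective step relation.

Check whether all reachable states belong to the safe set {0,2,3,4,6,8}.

Answer: INVARIANT HOLDS

Analysis:
Safe = {0,2,3,4,6,8}
Reachable = {0,4,6}
  0: ok
  4: ok
  6: ok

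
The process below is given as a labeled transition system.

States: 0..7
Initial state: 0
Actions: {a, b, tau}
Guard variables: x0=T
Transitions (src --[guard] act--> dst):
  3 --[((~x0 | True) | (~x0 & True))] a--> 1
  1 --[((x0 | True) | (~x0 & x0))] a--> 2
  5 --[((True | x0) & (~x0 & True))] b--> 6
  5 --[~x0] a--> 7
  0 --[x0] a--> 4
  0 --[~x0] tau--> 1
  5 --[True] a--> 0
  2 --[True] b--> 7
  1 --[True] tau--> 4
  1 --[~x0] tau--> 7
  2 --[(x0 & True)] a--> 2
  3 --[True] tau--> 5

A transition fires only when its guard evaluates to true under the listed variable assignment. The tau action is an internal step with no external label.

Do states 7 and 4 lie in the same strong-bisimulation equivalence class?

Answer: BISIMILAR

Analysis:
Compute ~ classes (split until stable):
  round 0: {{0,1,2,3,4,5,6,7}}
  round 1: {{0,5},{1,3},{2},{4,6,7}}
  round 2: {{0},{1},{2},{3},{4,6,7},{5}}
stable after 3 split(s): 6 block(s)
class of 7: {4,6,7}; class of 4: {4,6,7}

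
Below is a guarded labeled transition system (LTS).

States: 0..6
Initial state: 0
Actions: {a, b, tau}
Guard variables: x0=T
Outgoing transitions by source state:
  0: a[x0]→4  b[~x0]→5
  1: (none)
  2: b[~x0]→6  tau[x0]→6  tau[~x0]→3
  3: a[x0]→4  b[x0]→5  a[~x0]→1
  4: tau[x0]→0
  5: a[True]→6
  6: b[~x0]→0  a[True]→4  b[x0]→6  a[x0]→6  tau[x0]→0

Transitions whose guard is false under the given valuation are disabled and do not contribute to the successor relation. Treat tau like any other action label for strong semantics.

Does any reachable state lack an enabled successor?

R = {0,4}
  0: a→4  [1 exit(s)]
  4: tau→0  [1 exit(s)]

Answer: DEADLOCK-FREE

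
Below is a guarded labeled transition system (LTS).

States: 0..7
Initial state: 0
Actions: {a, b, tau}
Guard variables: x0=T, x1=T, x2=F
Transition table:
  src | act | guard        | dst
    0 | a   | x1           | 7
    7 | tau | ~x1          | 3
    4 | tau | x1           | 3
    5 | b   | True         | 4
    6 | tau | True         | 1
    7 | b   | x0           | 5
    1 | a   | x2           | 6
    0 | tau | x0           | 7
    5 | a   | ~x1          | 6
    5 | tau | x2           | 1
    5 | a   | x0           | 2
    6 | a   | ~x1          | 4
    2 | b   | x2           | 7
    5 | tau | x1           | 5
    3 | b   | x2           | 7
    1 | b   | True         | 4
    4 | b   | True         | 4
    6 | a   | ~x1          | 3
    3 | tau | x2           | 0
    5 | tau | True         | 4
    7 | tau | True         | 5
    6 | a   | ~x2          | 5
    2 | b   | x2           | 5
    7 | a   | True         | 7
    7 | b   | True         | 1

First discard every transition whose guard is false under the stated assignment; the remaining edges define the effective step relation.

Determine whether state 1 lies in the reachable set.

After dropping false guards: 15 live edges.
depth 0: {0}
depth 1: {7}  cumulative {0,7}
depth 2: {1,5}  cumulative {0,1,5,7}
depth 3: {2,4}  cumulative {0,1,2,4,5,7}
depth 4: {3}  cumulative {0,1,2,3,4,5,7}
Reach set: {0,1,2,3,4,5,7}
witness 1: a·b

Answer: REACHABLE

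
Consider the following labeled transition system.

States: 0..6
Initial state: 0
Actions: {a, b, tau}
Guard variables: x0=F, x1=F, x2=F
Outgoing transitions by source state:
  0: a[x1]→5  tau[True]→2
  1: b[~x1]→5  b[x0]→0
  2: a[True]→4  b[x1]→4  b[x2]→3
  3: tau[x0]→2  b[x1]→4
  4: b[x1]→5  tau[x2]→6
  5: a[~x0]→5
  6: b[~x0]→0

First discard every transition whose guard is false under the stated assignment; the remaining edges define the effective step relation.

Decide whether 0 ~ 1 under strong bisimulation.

Answer: NOT BISIMILAR

Analysis:
Bisimulation quotient by refinement:
  round 0: {{0,1,2,3,4,5,6}}
  round 1: {{0},{1,6},{2,5},{3,4}}
  round 2: {{0},{1},{2},{3,4},{5},{6}}
6 equivalence class(es) (converged in 3)
[0]={0}  [1]={1}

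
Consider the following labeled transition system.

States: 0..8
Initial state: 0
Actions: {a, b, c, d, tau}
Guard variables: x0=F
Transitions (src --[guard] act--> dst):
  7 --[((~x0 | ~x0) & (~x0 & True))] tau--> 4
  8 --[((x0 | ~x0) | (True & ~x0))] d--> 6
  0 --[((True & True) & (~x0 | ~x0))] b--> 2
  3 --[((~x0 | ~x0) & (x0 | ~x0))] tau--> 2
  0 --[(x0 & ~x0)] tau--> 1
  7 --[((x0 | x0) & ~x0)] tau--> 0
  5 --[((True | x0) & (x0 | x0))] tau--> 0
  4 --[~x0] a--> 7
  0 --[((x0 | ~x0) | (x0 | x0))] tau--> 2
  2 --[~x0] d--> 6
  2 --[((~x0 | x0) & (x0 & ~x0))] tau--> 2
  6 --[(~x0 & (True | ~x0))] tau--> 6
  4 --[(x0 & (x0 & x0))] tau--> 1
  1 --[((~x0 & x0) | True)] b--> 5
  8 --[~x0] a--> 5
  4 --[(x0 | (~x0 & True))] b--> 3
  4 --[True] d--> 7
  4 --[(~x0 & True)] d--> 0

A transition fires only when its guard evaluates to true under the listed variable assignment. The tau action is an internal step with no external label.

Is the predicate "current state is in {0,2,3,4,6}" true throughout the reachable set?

Safe = {0,2,3,4,6}
Reach set: {0,2,6}
  0: ✓
  2: ✓
  6: ✓

Answer: INVARIANT HOLDS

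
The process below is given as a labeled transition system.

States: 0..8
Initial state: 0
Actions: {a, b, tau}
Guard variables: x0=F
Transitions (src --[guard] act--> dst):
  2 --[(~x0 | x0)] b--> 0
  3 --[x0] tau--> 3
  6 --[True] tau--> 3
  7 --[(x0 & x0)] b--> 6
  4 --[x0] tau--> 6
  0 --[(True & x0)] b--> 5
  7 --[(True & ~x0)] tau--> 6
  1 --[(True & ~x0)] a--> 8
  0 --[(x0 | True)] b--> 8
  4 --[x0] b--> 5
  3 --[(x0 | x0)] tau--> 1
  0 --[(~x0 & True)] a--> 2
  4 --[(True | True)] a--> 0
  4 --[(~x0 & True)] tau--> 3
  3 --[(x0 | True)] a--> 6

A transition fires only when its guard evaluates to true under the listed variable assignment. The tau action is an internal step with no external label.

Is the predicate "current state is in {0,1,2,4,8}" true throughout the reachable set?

Answer: INVARIANT HOLDS

Working:
Safe = {0,1,2,4,8}
Reach set: {0,2,8}
  0: safe
  2: safe
  8: safe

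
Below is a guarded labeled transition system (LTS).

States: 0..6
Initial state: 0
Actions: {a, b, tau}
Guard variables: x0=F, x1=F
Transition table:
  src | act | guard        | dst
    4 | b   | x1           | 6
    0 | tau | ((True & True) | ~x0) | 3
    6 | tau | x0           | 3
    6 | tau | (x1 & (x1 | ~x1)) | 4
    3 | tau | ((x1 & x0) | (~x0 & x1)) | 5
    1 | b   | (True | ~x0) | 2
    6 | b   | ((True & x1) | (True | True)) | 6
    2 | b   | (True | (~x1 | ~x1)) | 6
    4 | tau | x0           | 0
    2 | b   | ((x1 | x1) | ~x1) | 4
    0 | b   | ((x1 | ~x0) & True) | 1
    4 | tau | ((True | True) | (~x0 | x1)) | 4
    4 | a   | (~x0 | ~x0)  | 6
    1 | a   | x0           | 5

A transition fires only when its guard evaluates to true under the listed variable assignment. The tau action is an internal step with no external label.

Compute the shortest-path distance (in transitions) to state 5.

Answer: UNREACHABLE

Working:
Breadth-first toward 5:
  Layer 0: {0}
  Layer 1: {1,3}
  Layer 2: {2}
  Layer 3: {4,6}
5 never appears.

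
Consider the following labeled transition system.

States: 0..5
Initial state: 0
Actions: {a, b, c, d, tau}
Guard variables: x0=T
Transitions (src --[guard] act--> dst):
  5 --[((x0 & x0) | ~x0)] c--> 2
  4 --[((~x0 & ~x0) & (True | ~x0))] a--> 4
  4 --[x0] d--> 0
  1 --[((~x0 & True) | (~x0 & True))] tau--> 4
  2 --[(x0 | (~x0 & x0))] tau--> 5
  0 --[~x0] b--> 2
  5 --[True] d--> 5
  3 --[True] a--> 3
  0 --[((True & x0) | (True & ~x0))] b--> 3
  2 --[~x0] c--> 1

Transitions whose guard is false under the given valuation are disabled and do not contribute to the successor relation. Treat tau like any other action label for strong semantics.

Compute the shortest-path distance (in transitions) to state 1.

BFS to 1:
  depth 0: {0}
  depth 1: {3}
1 never appears.

Answer: UNREACHABLE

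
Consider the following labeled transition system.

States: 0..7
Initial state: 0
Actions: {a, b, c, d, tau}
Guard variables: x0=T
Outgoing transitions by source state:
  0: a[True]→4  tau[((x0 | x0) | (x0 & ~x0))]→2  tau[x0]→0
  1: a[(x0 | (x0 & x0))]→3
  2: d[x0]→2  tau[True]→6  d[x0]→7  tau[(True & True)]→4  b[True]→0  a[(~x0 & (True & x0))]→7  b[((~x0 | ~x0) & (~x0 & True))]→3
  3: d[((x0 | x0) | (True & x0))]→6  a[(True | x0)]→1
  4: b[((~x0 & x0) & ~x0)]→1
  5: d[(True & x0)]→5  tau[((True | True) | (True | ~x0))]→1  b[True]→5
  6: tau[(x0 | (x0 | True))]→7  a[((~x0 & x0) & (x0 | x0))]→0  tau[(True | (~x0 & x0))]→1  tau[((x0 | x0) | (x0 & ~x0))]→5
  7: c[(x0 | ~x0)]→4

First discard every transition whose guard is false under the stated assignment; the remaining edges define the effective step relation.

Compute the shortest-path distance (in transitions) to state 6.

Breadth-first toward 6:
  depth 0: {0}
  depth 1: {2,4}
  depth 2: {6,7}
first hit 6 at d=2 via tau·tau

Answer: 2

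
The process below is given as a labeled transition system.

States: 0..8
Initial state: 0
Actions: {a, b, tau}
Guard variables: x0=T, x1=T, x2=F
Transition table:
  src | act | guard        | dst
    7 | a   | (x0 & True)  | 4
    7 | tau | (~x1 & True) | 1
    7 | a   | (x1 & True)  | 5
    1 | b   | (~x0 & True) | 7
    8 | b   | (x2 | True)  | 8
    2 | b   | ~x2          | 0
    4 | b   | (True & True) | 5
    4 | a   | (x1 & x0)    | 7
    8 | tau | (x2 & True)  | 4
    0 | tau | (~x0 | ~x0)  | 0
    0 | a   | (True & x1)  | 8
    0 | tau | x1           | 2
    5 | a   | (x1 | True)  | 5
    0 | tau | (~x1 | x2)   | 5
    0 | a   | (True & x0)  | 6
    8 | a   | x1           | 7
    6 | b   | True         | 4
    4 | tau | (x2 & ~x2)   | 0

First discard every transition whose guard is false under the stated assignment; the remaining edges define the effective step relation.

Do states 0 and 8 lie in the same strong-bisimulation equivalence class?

Answer: NOT BISIMILAR

Working:
Bisimulation quotient by refinement:
  P[0] = {{0,1,2,3,4,5,6,7,8}}
  P[1] = {{0},{1,3},{2,6},{4,8},{5,7}}
  P[2] = {{0},{1,3},{2},{4},{5},{6},{7},{8}}
stable after 3 split(s): 8 block(s)
0∈{0}, 8∈{8}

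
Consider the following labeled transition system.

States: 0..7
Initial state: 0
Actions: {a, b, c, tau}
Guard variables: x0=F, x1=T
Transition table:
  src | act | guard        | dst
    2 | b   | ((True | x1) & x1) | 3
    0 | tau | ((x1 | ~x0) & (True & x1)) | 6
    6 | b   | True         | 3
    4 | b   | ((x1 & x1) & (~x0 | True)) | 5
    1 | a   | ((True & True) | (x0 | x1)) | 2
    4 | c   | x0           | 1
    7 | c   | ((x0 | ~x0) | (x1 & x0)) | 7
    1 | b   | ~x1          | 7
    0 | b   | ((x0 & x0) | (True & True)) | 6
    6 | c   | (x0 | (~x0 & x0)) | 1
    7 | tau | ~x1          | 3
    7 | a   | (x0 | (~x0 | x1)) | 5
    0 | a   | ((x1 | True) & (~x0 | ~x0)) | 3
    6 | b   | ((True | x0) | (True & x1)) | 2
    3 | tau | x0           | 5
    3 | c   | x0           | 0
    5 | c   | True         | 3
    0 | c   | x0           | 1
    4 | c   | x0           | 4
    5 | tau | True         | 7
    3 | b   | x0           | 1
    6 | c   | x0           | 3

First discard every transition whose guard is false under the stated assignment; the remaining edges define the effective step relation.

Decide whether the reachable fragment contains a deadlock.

Reach set: {0,2,3,6}
  0: a→3  b→6  tau→6  [deg 3]
  2: b→3  [deg 1]
  3: ∅  [STUCK]
  6: b→2  b→3  [deg 2]
Path to 3: a

Answer: DEADLOCK at state 3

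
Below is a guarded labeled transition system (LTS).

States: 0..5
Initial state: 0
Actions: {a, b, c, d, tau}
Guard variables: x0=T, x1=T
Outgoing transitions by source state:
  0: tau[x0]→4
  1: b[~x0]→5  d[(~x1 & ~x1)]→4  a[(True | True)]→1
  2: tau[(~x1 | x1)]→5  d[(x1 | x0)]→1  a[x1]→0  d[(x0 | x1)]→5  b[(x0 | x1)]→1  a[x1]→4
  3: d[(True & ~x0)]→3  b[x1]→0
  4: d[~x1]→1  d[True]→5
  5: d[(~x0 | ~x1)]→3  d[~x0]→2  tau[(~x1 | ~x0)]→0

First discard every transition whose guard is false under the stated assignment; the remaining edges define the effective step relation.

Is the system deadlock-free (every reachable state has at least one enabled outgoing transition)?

Answer: DEADLOCK at state 5

Analysis:
R = {0,4,5}
  0: tau→4  [1 out]
  4: d→5  [1 out]
  5: ∅  [deadlock]
Path to 5: tau·d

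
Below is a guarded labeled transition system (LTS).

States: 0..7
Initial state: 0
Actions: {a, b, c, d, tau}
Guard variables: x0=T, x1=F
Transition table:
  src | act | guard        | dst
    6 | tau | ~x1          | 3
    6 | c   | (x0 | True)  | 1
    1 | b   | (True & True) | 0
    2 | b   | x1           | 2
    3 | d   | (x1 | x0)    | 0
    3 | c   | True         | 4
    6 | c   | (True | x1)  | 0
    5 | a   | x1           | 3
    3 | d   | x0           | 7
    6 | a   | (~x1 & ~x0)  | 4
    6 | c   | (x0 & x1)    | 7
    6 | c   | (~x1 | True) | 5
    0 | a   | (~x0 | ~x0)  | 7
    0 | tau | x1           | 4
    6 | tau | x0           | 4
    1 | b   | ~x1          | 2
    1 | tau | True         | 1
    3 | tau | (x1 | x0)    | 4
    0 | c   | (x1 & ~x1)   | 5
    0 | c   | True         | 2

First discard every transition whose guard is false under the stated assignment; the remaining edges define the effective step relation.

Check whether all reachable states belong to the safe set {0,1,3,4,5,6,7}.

Answer: INVARIANT VIOLATED at state 2

Trace:
Safe = {0,1,3,4,5,6,7}
Reach set: {0,2}
  0: ok
  2: VIOLATES
witness against invariant: c → 2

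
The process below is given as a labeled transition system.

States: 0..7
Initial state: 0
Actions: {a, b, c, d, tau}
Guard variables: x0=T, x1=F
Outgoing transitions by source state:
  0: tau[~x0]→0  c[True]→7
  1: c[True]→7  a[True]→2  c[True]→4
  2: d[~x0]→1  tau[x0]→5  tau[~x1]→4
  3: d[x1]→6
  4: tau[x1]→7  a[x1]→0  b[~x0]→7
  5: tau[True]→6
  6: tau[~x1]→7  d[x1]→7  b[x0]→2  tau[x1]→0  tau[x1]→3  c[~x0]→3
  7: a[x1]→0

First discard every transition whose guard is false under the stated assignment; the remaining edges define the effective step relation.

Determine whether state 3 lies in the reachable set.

Guard filter leaves 9 enabled edge(s).
Layer 0: {0}
Layer 1: {7}  now seen {0,7}
Reachable = {0,7}

Answer: UNREACHABLE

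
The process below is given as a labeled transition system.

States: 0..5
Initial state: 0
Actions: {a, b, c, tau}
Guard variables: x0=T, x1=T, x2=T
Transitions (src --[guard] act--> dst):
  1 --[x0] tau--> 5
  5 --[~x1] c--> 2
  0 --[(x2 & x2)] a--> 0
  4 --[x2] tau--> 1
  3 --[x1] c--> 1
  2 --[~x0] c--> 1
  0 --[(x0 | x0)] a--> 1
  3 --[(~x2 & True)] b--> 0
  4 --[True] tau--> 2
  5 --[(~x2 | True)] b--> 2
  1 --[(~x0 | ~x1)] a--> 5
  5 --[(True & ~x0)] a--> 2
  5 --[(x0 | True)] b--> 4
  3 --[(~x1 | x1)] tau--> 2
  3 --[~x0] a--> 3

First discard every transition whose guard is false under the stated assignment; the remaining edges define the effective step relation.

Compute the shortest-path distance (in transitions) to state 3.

Answer: UNREACHABLE

Analysis:
BFS to 3:
  Layer 0: {0}
  Layer 1: {1}
  Layer 2: {5}
  Layer 3: {2,4}
3 never appears.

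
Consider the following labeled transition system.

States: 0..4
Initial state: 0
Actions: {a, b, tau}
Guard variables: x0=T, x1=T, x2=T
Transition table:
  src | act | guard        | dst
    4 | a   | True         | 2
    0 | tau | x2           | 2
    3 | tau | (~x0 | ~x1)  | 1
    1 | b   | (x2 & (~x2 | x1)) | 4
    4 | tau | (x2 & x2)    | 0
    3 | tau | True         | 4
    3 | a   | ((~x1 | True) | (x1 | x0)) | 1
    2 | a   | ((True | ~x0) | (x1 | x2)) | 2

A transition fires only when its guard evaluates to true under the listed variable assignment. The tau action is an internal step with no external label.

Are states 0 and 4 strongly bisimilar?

Answer: NOT BISIMILAR

Analysis:
Compute ~ classes (split until stable):
  π0 = {{0,1,2,3,4}}
  π1 = {{0},{1},{2},{3,4}}
  π2 = {{0},{1},{2},{3},{4}}
5 equivalence class(es) (converged in 3)
class of 0: {0}; class of 4: {4}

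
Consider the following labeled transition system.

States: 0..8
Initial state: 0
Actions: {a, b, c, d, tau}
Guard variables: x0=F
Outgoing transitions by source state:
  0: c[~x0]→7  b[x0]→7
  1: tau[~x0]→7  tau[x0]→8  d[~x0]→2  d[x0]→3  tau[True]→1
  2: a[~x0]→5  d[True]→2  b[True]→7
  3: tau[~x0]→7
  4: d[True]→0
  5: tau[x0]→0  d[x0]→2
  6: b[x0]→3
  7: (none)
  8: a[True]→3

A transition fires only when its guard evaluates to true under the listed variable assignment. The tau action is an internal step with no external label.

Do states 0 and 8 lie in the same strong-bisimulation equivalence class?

Answer: NOT BISIMILAR

Working:
Compute ~ classes (split until stable):
  P[0] = {{0,1,2,3,4,5,6,7,8}}
  P[1] = {{0},{1},{2},{3},{4},{5,6,7},{8}}
7 equivalence class(es) (converged in 2)
class of 0: {0}; class of 8: {8}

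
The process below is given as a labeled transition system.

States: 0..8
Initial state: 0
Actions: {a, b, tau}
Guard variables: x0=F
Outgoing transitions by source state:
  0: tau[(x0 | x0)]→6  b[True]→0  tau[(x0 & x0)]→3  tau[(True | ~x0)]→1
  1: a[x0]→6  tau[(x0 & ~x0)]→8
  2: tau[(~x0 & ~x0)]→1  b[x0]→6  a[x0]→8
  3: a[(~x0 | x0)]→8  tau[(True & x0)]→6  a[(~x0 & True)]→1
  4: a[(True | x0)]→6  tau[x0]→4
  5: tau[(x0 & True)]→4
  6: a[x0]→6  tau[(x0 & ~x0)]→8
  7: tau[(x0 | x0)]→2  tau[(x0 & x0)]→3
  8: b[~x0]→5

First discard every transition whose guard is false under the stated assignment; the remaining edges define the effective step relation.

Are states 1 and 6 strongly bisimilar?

Refine partition for ~:
  round 0: {{0,1,2,3,4,5,6,7,8}}
  round 1: {{0},{1,5,6,7},{2},{3,4},{8}}
  round 2: {{0},{1,5,6,7},{2},{3},{4},{8}}
6 equivalence class(es) (converged in 3)
class of 1: {1,5,6,7}; class of 6: {1,5,6,7}

Answer: BISIMILAR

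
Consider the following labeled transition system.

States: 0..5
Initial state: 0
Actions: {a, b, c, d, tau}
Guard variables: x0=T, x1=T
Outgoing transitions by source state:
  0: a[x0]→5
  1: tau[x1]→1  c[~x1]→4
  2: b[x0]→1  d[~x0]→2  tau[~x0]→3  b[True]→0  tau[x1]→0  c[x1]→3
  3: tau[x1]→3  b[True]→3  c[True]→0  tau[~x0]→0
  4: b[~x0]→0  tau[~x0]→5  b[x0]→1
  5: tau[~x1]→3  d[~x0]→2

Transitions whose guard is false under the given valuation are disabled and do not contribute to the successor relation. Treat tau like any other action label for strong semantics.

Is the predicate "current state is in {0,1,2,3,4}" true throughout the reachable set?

Answer: INVARIANT VIOLATED at state 5

Analysis:
Inv-set: {0,1,2,3,4}
R = {0,5}
  0: ✓
  5: VIOLATES
witness against invariant: a → 5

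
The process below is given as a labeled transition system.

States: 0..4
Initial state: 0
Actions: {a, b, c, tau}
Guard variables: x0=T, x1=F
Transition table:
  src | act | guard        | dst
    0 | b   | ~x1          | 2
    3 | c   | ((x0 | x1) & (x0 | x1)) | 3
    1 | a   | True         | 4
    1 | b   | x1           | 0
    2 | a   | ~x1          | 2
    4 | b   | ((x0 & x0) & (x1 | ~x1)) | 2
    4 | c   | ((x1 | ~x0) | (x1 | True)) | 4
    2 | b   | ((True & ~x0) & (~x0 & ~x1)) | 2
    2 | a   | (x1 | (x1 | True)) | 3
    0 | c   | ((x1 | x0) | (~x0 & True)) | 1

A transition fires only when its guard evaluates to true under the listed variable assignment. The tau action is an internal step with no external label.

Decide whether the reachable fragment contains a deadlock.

Answer: DEADLOCK-FREE

Trace:
Reach set: {0,1,2,3,4}
  0: b→2  c→1  [2 exit(s)]
  1: a→4  [1 exit(s)]
  2: a→2  a→3  [2 exit(s)]
  3: c→3  [1 exit(s)]
  4: b→2  c→4  [2 exit(s)]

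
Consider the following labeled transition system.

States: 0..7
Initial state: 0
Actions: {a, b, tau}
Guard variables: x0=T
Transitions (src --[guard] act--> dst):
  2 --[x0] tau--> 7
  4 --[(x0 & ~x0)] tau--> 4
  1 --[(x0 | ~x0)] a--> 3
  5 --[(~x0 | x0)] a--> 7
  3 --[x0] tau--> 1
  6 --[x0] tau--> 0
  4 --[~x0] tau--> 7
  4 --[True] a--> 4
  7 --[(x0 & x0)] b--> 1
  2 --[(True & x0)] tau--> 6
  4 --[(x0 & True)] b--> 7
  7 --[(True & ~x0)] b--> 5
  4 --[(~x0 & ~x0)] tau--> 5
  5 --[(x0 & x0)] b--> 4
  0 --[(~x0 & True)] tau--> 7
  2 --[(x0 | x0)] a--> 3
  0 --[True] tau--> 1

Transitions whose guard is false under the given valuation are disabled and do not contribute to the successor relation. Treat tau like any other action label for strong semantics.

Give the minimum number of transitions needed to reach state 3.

Answer: 2

Trace:
BFS to 3:
  L0 = {0}
  L1 = {1}
  L2 = {3}
3 enters at depth 2; path tau·a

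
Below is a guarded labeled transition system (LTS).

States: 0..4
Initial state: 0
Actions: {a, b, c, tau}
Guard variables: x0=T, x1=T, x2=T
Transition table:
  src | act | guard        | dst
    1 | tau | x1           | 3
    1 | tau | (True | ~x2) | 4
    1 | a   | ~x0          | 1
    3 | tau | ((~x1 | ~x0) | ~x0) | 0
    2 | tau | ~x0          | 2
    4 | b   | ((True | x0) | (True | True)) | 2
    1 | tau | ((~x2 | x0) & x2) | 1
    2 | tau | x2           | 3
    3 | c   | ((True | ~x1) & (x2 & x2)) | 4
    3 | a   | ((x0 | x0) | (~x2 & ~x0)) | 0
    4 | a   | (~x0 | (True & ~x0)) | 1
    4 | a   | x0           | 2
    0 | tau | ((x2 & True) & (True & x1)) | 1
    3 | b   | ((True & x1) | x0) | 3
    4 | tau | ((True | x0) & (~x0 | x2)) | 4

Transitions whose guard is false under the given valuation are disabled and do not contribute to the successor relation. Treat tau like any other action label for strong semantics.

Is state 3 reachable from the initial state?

Guard filter leaves 11 enabled edge(s).
Layer 0: {0}
Layer 1: {1}  now seen {0,1}
Layer 2: {3,4}  now seen {0,1,3,4}
Layer 3: {2}  now seen {0,1,2,3,4}
Reachable = {0,1,2,3,4}
trace reaching 3: tau·tau

Answer: REACHABLE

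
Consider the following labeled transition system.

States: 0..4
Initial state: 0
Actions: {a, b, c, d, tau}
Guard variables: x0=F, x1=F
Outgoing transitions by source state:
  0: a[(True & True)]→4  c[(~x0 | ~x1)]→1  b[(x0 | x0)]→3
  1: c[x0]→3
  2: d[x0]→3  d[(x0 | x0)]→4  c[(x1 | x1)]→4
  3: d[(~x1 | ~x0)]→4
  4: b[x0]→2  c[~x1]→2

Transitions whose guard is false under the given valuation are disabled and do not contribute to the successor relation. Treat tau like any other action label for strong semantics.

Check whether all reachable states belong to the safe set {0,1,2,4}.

Answer: INVARIANT HOLDS

Analysis:
Safe = {0,1,2,4}
Reachable = {0,1,2,4}
  0: safe
  1: safe
  2: safe
  4: safe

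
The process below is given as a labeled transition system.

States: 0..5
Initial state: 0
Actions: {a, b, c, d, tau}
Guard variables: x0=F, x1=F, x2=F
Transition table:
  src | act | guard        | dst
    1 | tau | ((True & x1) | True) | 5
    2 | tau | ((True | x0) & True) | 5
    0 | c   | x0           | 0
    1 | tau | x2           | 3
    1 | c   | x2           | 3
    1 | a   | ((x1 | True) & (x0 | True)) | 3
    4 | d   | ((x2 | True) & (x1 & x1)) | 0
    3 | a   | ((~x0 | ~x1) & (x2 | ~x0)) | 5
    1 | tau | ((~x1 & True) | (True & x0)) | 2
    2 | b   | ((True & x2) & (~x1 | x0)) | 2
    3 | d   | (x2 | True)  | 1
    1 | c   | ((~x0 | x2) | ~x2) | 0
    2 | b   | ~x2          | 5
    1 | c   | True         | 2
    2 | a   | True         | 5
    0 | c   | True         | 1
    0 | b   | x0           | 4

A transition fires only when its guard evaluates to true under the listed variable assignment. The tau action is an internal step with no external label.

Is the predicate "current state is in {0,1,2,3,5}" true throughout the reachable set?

Safe = {0,1,2,3,5}
R = {0,1,2,3,5}
  0: ✓
  1: ✓
  2: ✓
  3: ✓
  5: ✓

Answer: INVARIANT HOLDS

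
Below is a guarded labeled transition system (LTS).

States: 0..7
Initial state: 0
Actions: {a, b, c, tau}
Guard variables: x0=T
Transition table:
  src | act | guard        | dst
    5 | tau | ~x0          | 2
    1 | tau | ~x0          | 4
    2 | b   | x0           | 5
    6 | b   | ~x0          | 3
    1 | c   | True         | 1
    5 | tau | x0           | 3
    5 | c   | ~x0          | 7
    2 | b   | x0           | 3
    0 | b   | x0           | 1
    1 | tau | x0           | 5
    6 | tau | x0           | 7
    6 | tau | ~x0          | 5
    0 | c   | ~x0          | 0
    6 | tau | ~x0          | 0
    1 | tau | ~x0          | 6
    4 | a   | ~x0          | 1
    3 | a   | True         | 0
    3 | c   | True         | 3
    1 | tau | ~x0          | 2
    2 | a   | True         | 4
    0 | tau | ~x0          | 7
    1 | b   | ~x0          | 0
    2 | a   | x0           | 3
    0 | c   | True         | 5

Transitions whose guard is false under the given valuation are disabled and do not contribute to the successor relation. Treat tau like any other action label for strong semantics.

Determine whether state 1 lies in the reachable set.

Guard filter leaves 12 enabled edge(s).
depth 0: {0}
depth 1: {1,5}  total {0,1,5}
depth 2: {3}  total {0,1,3,5}
R = {0,1,3,5}
trace reaching 1: b

Answer: REACHABLE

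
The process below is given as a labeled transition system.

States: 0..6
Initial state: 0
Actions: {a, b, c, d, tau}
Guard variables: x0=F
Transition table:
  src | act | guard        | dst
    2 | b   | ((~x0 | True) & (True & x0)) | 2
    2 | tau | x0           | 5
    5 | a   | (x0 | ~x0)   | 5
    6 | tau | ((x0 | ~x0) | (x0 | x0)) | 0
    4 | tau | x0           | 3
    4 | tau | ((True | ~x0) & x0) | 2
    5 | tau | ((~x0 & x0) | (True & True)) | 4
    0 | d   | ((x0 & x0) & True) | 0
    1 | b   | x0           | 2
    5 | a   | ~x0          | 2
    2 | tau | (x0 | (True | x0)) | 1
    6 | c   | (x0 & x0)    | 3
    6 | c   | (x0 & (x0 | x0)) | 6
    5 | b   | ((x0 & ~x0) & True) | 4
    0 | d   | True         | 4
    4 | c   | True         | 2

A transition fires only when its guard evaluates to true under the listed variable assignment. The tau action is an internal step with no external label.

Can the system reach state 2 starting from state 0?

After dropping false guards: 7 live edges.
Layer 0: {0}
Layer 1: {4}  now seen {0,4}
Layer 2: {2}  now seen {0,2,4}
Layer 3: {1}  now seen {0,1,2,4}
Reach set: {0,1,2,4}
Path to 2: d·c

Answer: REACHABLE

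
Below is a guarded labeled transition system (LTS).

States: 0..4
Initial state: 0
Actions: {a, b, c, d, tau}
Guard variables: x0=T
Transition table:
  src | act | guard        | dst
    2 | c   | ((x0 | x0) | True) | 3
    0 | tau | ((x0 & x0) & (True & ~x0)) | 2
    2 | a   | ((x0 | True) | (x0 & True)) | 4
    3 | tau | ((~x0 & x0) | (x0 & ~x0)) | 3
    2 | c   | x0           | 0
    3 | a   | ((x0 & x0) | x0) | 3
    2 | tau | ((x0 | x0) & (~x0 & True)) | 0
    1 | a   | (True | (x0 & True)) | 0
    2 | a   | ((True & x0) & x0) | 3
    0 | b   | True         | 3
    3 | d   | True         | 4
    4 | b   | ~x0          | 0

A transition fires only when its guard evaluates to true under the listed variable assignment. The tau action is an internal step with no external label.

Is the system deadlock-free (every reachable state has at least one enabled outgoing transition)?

Answer: DEADLOCK at state 4

Trace:
R = {0,3,4}
  0: b→3  [1 out]
  3: a→3  d→4  [2 out]
  4: ∅  [no exit]
witness 4: b·d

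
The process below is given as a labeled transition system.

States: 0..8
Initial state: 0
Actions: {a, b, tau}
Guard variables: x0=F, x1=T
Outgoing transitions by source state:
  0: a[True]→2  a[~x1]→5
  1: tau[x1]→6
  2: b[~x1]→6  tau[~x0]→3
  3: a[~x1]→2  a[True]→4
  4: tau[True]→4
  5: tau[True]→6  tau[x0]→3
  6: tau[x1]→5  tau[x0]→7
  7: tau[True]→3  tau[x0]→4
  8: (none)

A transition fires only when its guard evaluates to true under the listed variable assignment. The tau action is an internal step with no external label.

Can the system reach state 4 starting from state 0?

Answer: REACHABLE

Analysis:
8 transition(s) survive guard evaluation.
depth 0: {0}
depth 1: {2}  total {0,2}
depth 2: {3}  total {0,2,3}
depth 3: {4}  total {0,2,3,4}
Reach set: {0,2,3,4}
Path to 4: a·tau·a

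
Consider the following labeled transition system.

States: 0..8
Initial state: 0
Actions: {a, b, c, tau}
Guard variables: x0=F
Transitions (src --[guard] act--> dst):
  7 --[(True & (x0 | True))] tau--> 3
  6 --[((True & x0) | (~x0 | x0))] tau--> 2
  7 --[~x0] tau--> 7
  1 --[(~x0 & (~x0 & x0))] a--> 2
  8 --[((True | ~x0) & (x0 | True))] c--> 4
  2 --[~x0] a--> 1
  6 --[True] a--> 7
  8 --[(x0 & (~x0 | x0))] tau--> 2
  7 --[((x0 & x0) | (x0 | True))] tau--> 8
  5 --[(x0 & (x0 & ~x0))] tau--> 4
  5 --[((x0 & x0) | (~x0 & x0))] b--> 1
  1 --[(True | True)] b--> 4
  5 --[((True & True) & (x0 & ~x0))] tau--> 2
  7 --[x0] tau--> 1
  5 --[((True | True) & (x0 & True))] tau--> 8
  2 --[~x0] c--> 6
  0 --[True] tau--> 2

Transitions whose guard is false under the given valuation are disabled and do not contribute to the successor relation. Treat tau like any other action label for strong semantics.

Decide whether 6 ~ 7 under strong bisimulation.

Bisimulation quotient by refinement:
  round 0: {{0,1,2,3,4,5,6,7,8}}
  round 1: {{0,7},{1},{2},{3,4,5},{6},{8}}
  round 2: {{0},{1},{2},{3,4,5},{6},{7},{8}}
stable after 3 split(s): 7 block(s)
6∈{6}, 7∈{7}

Answer: NOT BISIMILAR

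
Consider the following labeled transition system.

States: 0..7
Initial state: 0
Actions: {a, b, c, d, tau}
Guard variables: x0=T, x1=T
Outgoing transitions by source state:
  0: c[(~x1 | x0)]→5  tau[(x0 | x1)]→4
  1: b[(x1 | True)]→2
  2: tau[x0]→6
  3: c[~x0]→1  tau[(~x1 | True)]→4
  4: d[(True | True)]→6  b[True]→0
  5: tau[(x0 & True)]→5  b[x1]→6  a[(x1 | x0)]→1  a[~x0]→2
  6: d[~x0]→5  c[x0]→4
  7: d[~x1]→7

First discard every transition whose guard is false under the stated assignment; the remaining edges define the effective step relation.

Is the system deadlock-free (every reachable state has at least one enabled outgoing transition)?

R = {0,1,2,4,5,6}
  0: c→5  tau→4  [deg 2]
  1: b→2  [deg 1]
  2: tau→6  [deg 1]
  4: b→0  d→6  [deg 2]
  5: a→1  b→6  tau→5  [deg 3]
  6: c→4  [deg 1]

Answer: DEADLOCK-FREE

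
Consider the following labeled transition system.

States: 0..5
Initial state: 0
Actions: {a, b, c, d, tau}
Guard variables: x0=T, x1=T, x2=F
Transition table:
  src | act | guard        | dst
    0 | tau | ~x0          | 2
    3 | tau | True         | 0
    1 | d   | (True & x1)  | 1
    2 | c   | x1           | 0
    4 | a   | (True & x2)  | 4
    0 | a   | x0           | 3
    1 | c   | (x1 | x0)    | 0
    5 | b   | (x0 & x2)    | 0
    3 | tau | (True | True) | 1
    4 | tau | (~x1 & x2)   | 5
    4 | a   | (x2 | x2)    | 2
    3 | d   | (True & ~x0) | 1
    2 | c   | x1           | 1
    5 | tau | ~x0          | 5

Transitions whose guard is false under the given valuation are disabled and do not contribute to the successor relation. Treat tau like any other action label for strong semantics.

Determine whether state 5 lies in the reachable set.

After dropping false guards: 7 live edges.
depth 0: {0}
depth 1: {3}  total {0,3}
depth 2: {1}  total {0,1,3}
Reachable = {0,1,3}

Answer: UNREACHABLE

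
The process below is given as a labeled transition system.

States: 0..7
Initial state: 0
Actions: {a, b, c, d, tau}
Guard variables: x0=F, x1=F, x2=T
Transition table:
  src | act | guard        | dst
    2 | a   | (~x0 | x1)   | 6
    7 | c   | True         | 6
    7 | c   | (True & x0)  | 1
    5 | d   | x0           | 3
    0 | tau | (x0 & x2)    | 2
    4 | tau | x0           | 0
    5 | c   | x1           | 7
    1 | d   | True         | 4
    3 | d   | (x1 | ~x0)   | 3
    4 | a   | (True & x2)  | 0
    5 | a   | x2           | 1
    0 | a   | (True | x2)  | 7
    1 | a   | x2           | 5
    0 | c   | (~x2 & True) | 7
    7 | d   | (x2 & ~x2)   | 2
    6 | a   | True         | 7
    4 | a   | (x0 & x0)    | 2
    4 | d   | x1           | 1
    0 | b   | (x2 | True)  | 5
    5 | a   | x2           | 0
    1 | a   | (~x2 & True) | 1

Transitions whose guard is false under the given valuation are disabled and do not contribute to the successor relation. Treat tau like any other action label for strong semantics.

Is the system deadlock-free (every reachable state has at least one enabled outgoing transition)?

R = {0,1,4,5,6,7}
  0: a→7  b→5  [2 out]
  1: a→5  d→4  [2 out]
  4: a→0  [1 out]
  5: a→0  a→1  [2 out]
  6: a→7  [1 out]
  7: c→6  [1 out]

Answer: DEADLOCK-FREE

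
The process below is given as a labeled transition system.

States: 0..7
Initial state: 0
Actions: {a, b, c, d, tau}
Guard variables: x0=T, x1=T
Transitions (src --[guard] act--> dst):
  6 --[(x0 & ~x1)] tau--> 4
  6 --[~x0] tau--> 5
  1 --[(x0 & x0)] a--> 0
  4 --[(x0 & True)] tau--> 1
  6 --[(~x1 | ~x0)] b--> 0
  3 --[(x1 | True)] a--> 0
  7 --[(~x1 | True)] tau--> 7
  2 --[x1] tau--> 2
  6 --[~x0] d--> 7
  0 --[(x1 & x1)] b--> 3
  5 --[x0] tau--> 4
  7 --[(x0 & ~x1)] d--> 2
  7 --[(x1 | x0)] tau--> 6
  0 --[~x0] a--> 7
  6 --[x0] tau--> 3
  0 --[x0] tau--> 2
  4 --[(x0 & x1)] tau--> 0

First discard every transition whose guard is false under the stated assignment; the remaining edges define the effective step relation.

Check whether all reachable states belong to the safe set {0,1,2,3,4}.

Answer: INVARIANT HOLDS

Working:
Allowed set {0,1,2,3,4}
Reach set: {0,2,3}
  0: ok
  2: ok
  3: ok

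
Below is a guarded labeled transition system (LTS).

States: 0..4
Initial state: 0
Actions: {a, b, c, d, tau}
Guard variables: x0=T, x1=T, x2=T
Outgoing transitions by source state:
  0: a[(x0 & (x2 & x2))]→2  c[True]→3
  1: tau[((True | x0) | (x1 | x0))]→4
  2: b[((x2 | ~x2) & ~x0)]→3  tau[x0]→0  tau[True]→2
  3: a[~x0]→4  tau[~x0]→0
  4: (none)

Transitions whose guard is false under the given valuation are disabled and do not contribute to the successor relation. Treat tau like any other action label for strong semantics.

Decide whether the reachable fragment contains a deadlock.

Answer: DEADLOCK at state 3

Working:
Reach set: {0,2,3}
  0: a→2  c→3  [deg 2]
  2: tau→0  tau→2  [deg 2]
  3: ∅  [STUCK]
witness 3: c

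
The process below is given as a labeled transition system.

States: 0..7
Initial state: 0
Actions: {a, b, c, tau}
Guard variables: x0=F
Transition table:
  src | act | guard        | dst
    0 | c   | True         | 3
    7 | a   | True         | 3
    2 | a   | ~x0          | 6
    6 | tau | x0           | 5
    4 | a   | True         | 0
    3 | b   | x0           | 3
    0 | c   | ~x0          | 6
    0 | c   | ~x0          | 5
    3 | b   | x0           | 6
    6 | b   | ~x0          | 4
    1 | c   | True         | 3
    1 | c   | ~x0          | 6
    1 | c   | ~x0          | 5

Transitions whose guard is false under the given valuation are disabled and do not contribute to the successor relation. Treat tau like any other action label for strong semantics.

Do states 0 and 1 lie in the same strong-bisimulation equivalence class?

Bisimulation quotient by refinement:
  P[0] = {{0,1,2,3,4,5,6,7}}
  P[1] = {{0,1},{2,4,7},{3,5},{6}}
  P[2] = {{0,1},{2},{3,5},{4},{6},{7}}
Fixed point at round 3; 6 class(es).
0∈{0,1}, 1∈{0,1}

Answer: BISIMILAR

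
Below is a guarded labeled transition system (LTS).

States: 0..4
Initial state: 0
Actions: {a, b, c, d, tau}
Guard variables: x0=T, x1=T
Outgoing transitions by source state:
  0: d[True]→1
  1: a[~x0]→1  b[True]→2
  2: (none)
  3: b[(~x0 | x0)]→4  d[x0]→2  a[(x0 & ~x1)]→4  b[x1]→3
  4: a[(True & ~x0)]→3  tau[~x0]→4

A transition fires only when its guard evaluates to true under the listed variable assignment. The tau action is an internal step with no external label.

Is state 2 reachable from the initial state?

After dropping false guards: 5 live edges.
depth 0: {0}
depth 1: {1}  now seen {0,1}
depth 2: {2}  now seen {0,1,2}
Reach set: {0,1,2}
trace reaching 2: d·b

Answer: REACHABLE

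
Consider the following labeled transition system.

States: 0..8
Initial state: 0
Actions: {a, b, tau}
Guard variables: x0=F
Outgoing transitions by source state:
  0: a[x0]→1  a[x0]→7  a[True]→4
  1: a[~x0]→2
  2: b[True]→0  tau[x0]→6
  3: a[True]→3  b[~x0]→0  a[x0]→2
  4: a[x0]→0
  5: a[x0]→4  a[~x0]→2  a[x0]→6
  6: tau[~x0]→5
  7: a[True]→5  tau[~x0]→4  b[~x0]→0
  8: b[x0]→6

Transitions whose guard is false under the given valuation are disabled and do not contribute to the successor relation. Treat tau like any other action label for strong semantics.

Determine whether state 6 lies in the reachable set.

Guard filter leaves 10 enabled edge(s).
depth 0: {0}
depth 1: {4}  now seen {0,4}
Reachable = {0,4}

Answer: UNREACHABLE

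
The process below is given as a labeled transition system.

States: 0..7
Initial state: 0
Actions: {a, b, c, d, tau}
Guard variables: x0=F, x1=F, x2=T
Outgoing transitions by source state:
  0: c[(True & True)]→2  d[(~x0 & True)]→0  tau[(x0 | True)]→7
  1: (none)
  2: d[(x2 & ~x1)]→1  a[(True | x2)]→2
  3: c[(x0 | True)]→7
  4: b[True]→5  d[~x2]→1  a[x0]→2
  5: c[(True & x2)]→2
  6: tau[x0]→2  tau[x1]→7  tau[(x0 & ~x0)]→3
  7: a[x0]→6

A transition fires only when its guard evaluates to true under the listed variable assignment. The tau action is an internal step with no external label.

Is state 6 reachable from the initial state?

Answer: UNREACHABLE

Analysis:
After dropping false guards: 8 live edges.
L0 = {0}
L1 = {2,7}  now seen {0,2,7}
L2 = {1}  now seen {0,1,2,7}
R = {0,1,2,7}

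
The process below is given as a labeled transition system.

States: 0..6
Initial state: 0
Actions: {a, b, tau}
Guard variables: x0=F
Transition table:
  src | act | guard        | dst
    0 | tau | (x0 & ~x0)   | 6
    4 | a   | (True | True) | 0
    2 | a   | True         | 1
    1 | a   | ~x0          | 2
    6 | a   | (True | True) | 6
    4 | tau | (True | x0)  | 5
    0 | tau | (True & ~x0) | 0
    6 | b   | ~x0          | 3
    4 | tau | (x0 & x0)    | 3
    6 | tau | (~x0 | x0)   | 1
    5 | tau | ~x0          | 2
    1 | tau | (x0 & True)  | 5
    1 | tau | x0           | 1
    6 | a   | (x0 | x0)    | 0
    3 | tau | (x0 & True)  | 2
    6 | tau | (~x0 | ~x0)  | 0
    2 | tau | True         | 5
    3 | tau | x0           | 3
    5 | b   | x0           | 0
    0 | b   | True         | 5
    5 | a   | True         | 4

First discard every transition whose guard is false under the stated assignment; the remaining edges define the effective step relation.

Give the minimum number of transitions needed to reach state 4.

BFS to 4:
  L0 = {0}
  L1 = {5}
  L2 = {2,4}
depth(4)=2, e.g. b·a

Answer: 2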